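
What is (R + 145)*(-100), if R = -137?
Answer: -800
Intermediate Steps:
(R + 145)*(-100) = (-137 + 145)*(-100) = 8*(-100) = -800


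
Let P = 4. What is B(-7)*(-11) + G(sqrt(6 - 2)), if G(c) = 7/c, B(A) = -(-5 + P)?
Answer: -15/2 ≈ -7.5000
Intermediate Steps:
B(A) = 1 (B(A) = -(-5 + 4) = -1*(-1) = 1)
B(-7)*(-11) + G(sqrt(6 - 2)) = 1*(-11) + 7/(sqrt(6 - 2)) = -11 + 7/(sqrt(4)) = -11 + 7/2 = -15/2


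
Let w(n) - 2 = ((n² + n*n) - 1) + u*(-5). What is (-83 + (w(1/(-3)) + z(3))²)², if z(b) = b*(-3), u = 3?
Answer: 1246231204/6561 ≈ 1.8995e+5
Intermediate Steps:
w(n) = -14 + 2*n² (w(n) = 2 + (((n² + n*n) - 1) + 3*(-5)) = 2 + (((n² + n²) - 1) - 15) = 2 + ((2*n² - 1) - 15) = 2 + ((-1 + 2*n²) - 15) = 2 + (-16 + 2*n²) = -14 + 2*n²)
z(b) = -3*b
(-83 + (w(1/(-3)) + z(3))²)² = (-83 + ((-14 + 2*(1/(-3))²) - 3*3)²)² = (-83 + ((-14 + 2*(1*(-⅓))²) - 9)²)² = (-83 + ((-14 + 2*(-⅓)²) - 9)²)² = (-83 + ((-14 + 2*(⅑)) - 9)²)² = (-83 + ((-14 + 2/9) - 9)²)² = (-83 + (-124/9 - 9)²)² = (-83 + (-205/9)²)² = (-83 + 42025/81)² = (35302/81)² = 1246231204/6561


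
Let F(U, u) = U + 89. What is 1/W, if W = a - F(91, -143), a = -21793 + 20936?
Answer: -1/1037 ≈ -0.00096432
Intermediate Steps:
F(U, u) = 89 + U
a = -857
W = -1037 (W = -857 - (89 + 91) = -857 - 1*180 = -857 - 180 = -1037)
1/W = 1/(-1037) = -1/1037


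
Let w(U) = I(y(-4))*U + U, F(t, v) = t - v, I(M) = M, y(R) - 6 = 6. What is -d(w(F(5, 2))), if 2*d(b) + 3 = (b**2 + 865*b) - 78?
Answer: -35175/2 ≈ -17588.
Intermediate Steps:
y(R) = 12 (y(R) = 6 + 6 = 12)
w(U) = 13*U (w(U) = 12*U + U = 13*U)
d(b) = -81/2 + b**2/2 + 865*b/2 (d(b) = -3/2 + ((b**2 + 865*b) - 78)/2 = -3/2 + (-78 + b**2 + 865*b)/2 = -3/2 + (-39 + b**2/2 + 865*b/2) = -81/2 + b**2/2 + 865*b/2)
-d(w(F(5, 2))) = -(-81/2 + (13*(5 - 1*2))**2/2 + 865*(13*(5 - 1*2))/2) = -(-81/2 + (13*(5 - 2))**2/2 + 865*(13*(5 - 2))/2) = -(-81/2 + (13*3)**2/2 + 865*(13*3)/2) = -(-81/2 + (1/2)*39**2 + (865/2)*39) = -(-81/2 + (1/2)*1521 + 33735/2) = -(-81/2 + 1521/2 + 33735/2) = -1*35175/2 = -35175/2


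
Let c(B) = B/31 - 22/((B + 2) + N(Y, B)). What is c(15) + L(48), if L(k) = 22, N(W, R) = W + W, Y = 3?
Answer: 15349/713 ≈ 21.527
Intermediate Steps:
N(W, R) = 2*W
c(B) = -22/(8 + B) + B/31 (c(B) = B/31 - 22/((B + 2) + 2*3) = B*(1/31) - 22/((2 + B) + 6) = B/31 - 22/(8 + B) = -22/(8 + B) + B/31)
c(15) + L(48) = (-682 + 15² + 8*15)/(31*(8 + 15)) + 22 = (1/31)*(-682 + 225 + 120)/23 + 22 = (1/31)*(1/23)*(-337) + 22 = -337/713 + 22 = 15349/713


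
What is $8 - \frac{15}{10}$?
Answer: $\frac{13}{2} \approx 6.5$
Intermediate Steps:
$8 - \frac{15}{10} = 8 - \frac{3}{2} = \frac{13}{2}$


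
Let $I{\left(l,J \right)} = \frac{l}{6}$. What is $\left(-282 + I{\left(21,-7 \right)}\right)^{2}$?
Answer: $\frac{310249}{4} \approx 77562.0$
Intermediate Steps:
$I{\left(l,J \right)} = \frac{l}{6}$ ($I{\left(l,J \right)} = l \frac{1}{6} = \frac{l}{6}$)
$\left(-282 + I{\left(21,-7 \right)}\right)^{2} = \left(-282 + \frac{1}{6} \cdot 21\right)^{2} = \left(-282 + \frac{7}{2}\right)^{2} = \left(- \frac{557}{2}\right)^{2} = \frac{310249}{4}$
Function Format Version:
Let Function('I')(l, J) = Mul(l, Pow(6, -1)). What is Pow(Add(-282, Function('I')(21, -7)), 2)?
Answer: Rational(310249, 4) ≈ 77562.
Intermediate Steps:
Function('I')(l, J) = Mul(Rational(1, 6), l) (Function('I')(l, J) = Mul(l, Rational(1, 6)) = Mul(Rational(1, 6), l))
Pow(Add(-282, Function('I')(21, -7)), 2) = Pow(Add(-282, Mul(Rational(1, 6), 21)), 2) = Pow(Add(-282, Rational(7, 2)), 2) = Pow(Rational(-557, 2), 2) = Rational(310249, 4)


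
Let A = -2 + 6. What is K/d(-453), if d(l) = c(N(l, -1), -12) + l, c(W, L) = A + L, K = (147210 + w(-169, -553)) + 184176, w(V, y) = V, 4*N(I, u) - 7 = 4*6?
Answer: -331217/461 ≈ -718.47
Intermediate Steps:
N(I, u) = 31/4 (N(I, u) = 7/4 + (4*6)/4 = 7/4 + (¼)*24 = 7/4 + 6 = 31/4)
A = 4
K = 331217 (K = (147210 - 169) + 184176 = 147041 + 184176 = 331217)
c(W, L) = 4 + L
d(l) = -8 + l (d(l) = (4 - 12) + l = -8 + l)
K/d(-453) = 331217/(-8 - 453) = 331217/(-461) = 331217*(-1/461) = -331217/461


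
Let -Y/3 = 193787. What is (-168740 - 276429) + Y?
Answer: -1026530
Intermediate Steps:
Y = -581361 (Y = -3*193787 = -581361)
(-168740 - 276429) + Y = (-168740 - 276429) - 581361 = -445169 - 581361 = -1026530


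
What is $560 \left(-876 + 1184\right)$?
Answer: $172480$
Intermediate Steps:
$560 \left(-876 + 1184\right) = 560 \cdot 308 = 172480$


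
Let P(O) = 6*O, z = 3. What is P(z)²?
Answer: 324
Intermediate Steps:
P(z)² = (6*3)² = 18² = 324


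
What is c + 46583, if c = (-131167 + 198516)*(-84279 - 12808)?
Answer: -6538665780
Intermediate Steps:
c = -6538712363 (c = 67349*(-97087) = -6538712363)
c + 46583 = -6538712363 + 46583 = -6538665780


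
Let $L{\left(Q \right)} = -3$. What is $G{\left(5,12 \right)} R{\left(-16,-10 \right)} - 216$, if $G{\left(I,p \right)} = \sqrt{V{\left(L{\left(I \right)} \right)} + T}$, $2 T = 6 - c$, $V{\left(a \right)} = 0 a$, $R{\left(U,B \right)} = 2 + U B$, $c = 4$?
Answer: $-54$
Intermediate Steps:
$R{\left(U,B \right)} = 2 + B U$
$V{\left(a \right)} = 0$
$T = 1$ ($T = \frac{6 - 4}{2} = \frac{1}{2} \cdot 2 = 1$)
$G{\left(I,p \right)} = 1$ ($G{\left(I,p \right)} = \sqrt{0 + 1} = \sqrt{1} = 1$)
$G{\left(5,12 \right)} R{\left(-16,-10 \right)} - 216 = 1 \left(2 - -160\right) - 216 = 1 \left(2 + 160\right) - 216 = 1 \cdot 162 - 216 = 162 - 216 = -54$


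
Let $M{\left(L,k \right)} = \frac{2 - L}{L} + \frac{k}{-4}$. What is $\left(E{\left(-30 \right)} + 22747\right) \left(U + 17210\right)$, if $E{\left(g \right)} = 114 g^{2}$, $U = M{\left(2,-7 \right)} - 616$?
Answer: $\frac{8320909901}{4} \approx 2.0802 \cdot 10^{9}$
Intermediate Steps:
$M{\left(L,k \right)} = - \frac{k}{4} + \frac{2 - L}{L}$ ($M{\left(L,k \right)} = \frac{2 - L}{L} + k \left(- \frac{1}{4}\right) = \frac{2 - L}{L} - \frac{k}{4} = - \frac{k}{4} + \frac{2 - L}{L}$)
$U = - \frac{2457}{4}$ ($U = \left(-1 + \frac{2}{2} - - \frac{7}{4}\right) - 616 = \left(-1 + 2 \cdot \frac{1}{2} + \frac{7}{4}\right) - 616 = \left(-1 + 1 + \frac{7}{4}\right) - 616 = \frac{7}{4} - 616 = - \frac{2457}{4} \approx -614.25$)
$\left(E{\left(-30 \right)} + 22747\right) \left(U + 17210\right) = \left(114 \left(-30\right)^{2} + 22747\right) \left(- \frac{2457}{4} + 17210\right) = \left(114 \cdot 900 + 22747\right) \frac{66383}{4} = \left(102600 + 22747\right) \frac{66383}{4} = 125347 \cdot \frac{66383}{4} = \frac{8320909901}{4}$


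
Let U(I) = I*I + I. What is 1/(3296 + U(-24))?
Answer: 1/3848 ≈ 0.00025988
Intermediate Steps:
U(I) = I + I² (U(I) = I² + I = I + I²)
1/(3296 + U(-24)) = 1/(3296 - 24*(1 - 24)) = 1/(3296 - 24*(-23)) = 1/(3296 + 552) = 1/3848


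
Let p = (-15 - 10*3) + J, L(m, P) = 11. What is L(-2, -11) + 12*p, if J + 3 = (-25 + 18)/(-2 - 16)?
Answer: -1681/3 ≈ -560.33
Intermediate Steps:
J = -47/18 (J = -3 + (-25 + 18)/(-2 - 16) = -3 - 7/(-18) = -3 - 7*(-1/18) = -3 + 7/18 = -47/18 ≈ -2.6111)
p = -857/18 (p = (-15 - 10*3) - 47/18 = (-15 - 30) - 47/18 = -45 - 47/18 = -857/18 ≈ -47.611)
L(-2, -11) + 12*p = 11 + 12*(-857/18) = 11 - 1714/3 = -1681/3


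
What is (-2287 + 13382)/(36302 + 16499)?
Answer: 1585/7543 ≈ 0.21013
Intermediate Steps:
(-2287 + 13382)/(36302 + 16499) = 11095/52801 = 11095*(1/52801) = 1585/7543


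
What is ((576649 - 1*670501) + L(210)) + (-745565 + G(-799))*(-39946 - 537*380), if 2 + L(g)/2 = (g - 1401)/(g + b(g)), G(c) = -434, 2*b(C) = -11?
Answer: 74449508493678/409 ≈ 1.8203e+11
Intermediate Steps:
b(C) = -11/2 (b(C) = (1/2)*(-11) = -11/2)
L(g) = -4 + 2*(-1401 + g)/(-11/2 + g) (L(g) = -4 + 2*((g - 1401)/(g - 11/2)) = -4 + 2*((-1401 + g)/(-11/2 + g)) = -4 + 2*(-1401 + g)/(-11/2 + g))
((576649 - 1*670501) + L(210)) + (-745565 + G(-799))*(-39946 - 537*380) = ((576649 - 1*670501) + 4*(-1390 - 1*210)/(-11 + 2*210)) + (-745565 - 434)*(-39946 - 537*380) = ((576649 - 670501) + 4*(-1390 - 210)/(-11 + 420)) - 745999*(-39946 - 204060) = (-93852 + 4*(-1600)/409) - 745999*(-244006) = (-93852 + 4*(1/409)*(-1600)) + 182028231994 = (-93852 - 6400/409) + 182028231994 = -38391868/409 + 182028231994 = 74449508493678/409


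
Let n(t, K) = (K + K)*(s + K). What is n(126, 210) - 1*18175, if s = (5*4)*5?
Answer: 112025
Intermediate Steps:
s = 100 (s = 20*5 = 100)
n(t, K) = 2*K*(100 + K) (n(t, K) = (K + K)*(100 + K) = (2*K)*(100 + K) = 2*K*(100 + K))
n(126, 210) - 1*18175 = 2*210*(100 + 210) - 1*18175 = 2*210*310 - 18175 = 130200 - 18175 = 112025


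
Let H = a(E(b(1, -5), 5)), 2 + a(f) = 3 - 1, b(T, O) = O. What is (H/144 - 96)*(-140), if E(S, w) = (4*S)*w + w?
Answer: 13440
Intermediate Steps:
E(S, w) = w + 4*S*w (E(S, w) = 4*S*w + w = w + 4*S*w)
a(f) = 0 (a(f) = -2 + (3 - 1) = -2 + 2 = 0)
H = 0
(H/144 - 96)*(-140) = (0/144 - 96)*(-140) = (0*(1/144) - 96)*(-140) = (0 - 96)*(-140) = -96*(-140) = 13440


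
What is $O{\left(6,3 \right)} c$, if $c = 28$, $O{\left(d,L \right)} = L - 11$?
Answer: $-224$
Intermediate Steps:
$O{\left(d,L \right)} = -11 + L$ ($O{\left(d,L \right)} = L - 11 = -11 + L$)
$O{\left(6,3 \right)} c = \left(-11 + 3\right) 28 = \left(-8\right) 28 = -224$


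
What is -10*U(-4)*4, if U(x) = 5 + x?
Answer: -40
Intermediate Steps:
-10*U(-4)*4 = -10*(5 - 4)*4 = -10*1*4 = -10*4 = -40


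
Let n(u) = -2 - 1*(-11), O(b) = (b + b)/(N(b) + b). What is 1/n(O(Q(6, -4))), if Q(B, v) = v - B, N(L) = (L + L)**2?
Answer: 1/9 ≈ 0.11111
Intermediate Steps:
N(L) = 4*L**2 (N(L) = (2*L)**2 = 4*L**2)
O(b) = 2*b/(b + 4*b**2) (O(b) = (b + b)/(4*b**2 + b) = (2*b)/(b + 4*b**2) = 2*b/(b + 4*b**2))
n(u) = 9 (n(u) = -2 + 11 = 9)
1/n(O(Q(6, -4))) = 1/9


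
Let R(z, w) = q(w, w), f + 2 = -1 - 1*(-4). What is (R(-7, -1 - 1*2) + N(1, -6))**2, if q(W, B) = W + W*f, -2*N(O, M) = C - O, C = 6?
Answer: 289/4 ≈ 72.250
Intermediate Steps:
f = 1 (f = -2 + (-1 - 1*(-4)) = -2 + (-1 + 4) = -2 + 3 = 1)
N(O, M) = -3 + O/2 (N(O, M) = -(6 - O)/2 = -3 + O/2)
q(W, B) = 2*W (q(W, B) = W + W*1 = W + W = 2*W)
R(z, w) = 2*w
(R(-7, -1 - 1*2) + N(1, -6))**2 = (2*(-1 - 1*2) + (-3 + (1/2)*1))**2 = (2*(-1 - 2) + (-3 + 1/2))**2 = (2*(-3) - 5/2)**2 = (-6 - 5/2)**2 = (-17/2)**2 = 289/4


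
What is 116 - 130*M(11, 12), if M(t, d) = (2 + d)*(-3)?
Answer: 5576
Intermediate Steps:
M(t, d) = -6 - 3*d
116 - 130*M(11, 12) = 116 - 130*(-6 - 3*12) = 116 - 130*(-6 - 36) = 116 - 130*(-42) = 116 + 5460 = 5576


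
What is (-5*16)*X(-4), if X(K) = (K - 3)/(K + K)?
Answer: -70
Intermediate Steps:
X(K) = (-3 + K)/(2*K) (X(K) = (-3 + K)/((2*K)) = (-3 + K)*(1/(2*K)) = (-3 + K)/(2*K))
(-5*16)*X(-4) = (-5*16)*((½)*(-3 - 4)/(-4)) = -40*(-1)*(-7)/4 = -80*7/8 = -70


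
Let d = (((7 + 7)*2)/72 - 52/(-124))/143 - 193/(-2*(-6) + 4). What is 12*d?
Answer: -699683/4836 ≈ -144.68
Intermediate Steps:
d = -699683/58032 (d = ((14*2)*(1/72) - 52*(-1/124))*(1/143) - 193/(12 + 4) = (28*(1/72) + 13/31)*(1/143) - 193/16 = (7/18 + 13/31)*(1/143) - 193*1/16 = (451/558)*(1/143) - 193/16 = 41/7254 - 193/16 = -699683/58032 ≈ -12.057)
12*d = 12*(-699683/58032) = -699683/4836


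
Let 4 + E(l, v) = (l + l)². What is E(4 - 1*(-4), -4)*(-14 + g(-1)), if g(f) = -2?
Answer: -4032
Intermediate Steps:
E(l, v) = -4 + 4*l² (E(l, v) = -4 + (l + l)² = -4 + (2*l)² = -4 + 4*l²)
E(4 - 1*(-4), -4)*(-14 + g(-1)) = (-4 + 4*(4 - 1*(-4))²)*(-14 - 2) = (-4 + 4*(4 + 4)²)*(-16) = (-4 + 4*8²)*(-16) = (-4 + 4*64)*(-16) = (-4 + 256)*(-16) = 252*(-16) = -4032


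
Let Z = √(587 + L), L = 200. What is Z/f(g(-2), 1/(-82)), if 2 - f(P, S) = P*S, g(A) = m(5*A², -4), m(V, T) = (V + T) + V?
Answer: 41*√787/100 ≈ 11.502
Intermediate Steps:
Z = √787 (Z = √(587 + 200) = √787 ≈ 28.054)
m(V, T) = T + 2*V (m(V, T) = (T + V) + V = T + 2*V)
g(A) = -4 + 10*A² (g(A) = -4 + 2*(5*A²) = -4 + 10*A²)
f(P, S) = 2 - P*S
Z/f(g(-2), 1/(-82)) = √787/(2 - 1*(-4 + 10*(-2)²)/(-82)) = √787/(2 - 1*(-4 + 10*4)*(-1/82)) = √787/(2 - 1*(-4 + 40)*(-1/82)) = √787/(2 - 1*36*(-1/82)) = √787/(2 + 18/41) = √787/(100/41) = √787*(41/100) = 41*√787/100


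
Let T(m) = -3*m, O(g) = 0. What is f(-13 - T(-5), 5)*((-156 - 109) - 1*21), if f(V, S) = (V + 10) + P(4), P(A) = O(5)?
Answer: 5148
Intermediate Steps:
P(A) = 0
f(V, S) = 10 + V (f(V, S) = (V + 10) + 0 = (10 + V) + 0 = 10 + V)
f(-13 - T(-5), 5)*((-156 - 109) - 1*21) = (10 + (-13 - (-3)*(-5)))*((-156 - 109) - 1*21) = (10 + (-13 - 1*15))*(-265 - 21) = (10 + (-13 - 15))*(-286) = (10 - 28)*(-286) = -18*(-286) = 5148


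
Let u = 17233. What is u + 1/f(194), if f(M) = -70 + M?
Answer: 2136893/124 ≈ 17233.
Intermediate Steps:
u + 1/f(194) = 17233 + 1/(-70 + 194) = 17233 + 1/124 = 2136893/124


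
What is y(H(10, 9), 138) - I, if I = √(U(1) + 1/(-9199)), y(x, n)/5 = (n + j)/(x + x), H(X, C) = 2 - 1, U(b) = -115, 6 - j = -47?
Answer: 955/2 - I*√9731493314/9199 ≈ 477.5 - 10.724*I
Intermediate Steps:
j = 53 (j = 6 - 1*(-47) = 6 + 47 = 53)
H(X, C) = 1
y(x, n) = 5*(53 + n)/(2*x) (y(x, n) = 5*((n + 53)/(x + x)) = 5*((53 + n)/((2*x))) = 5*((53 + n)*(1/(2*x))) = 5*((53 + n)/(2*x)) = 5*(53 + n)/(2*x))
I = I*√9731493314/9199 (I = √(-115 + 1/(-9199)) = √(-115 - 1/9199) = √(-1057886/9199) = I*√9731493314/9199 ≈ 10.724*I)
y(H(10, 9), 138) - I = (5/2)*(53 + 138)/1 - I*√9731493314/9199 = (5/2)*1*191 - I*√9731493314/9199 = 955/2 - I*√9731493314/9199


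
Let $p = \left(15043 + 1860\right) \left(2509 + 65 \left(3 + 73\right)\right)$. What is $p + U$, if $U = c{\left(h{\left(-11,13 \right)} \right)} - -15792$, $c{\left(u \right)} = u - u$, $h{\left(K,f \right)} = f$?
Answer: $125926239$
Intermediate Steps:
$c{\left(u \right)} = 0$
$U = 15792$ ($U = 0 - -15792 = 0 + 15792 = 15792$)
$p = 125910447$ ($p = 16903 \left(2509 + 65 \cdot 76\right) = 16903 \left(2509 + 4940\right) = 16903 \cdot 7449 = 125910447$)
$p + U = 125910447 + 15792 = 125926239$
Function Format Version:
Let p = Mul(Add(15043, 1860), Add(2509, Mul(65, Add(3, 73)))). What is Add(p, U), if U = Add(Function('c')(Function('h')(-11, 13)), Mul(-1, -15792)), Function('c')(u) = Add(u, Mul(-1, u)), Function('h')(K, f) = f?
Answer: 125926239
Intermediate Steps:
Function('c')(u) = 0
U = 15792 (U = Add(0, Mul(-1, -15792)) = Add(0, 15792) = 15792)
p = 125910447 (p = Mul(16903, Add(2509, Mul(65, 76))) = Mul(16903, Add(2509, 4940)) = Mul(16903, 7449) = 125910447)
Add(p, U) = Add(125910447, 15792) = 125926239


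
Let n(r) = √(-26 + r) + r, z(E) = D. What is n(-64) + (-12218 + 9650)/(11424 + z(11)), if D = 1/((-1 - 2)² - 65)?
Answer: -41087360/639743 + 3*I*√10 ≈ -64.225 + 9.4868*I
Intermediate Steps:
D = -1/56 (D = 1/((-3)² - 65) = 1/(9 - 65) = 1/(-56) = -1/56 ≈ -0.017857)
z(E) = -1/56
n(r) = r + √(-26 + r)
n(-64) + (-12218 + 9650)/(11424 + z(11)) = (-64 + √(-26 - 64)) + (-12218 + 9650)/(11424 - 1/56) = (-64 + √(-90)) - 2568/639743/56 = (-64 + 3*I*√10) - 2568*56/639743 = (-64 + 3*I*√10) - 143808/639743 = -41087360/639743 + 3*I*√10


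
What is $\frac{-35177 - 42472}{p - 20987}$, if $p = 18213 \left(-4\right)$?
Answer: $\frac{77649}{93839} \approx 0.82747$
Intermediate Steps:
$p = -72852$
$\frac{-35177 - 42472}{p - 20987} = \frac{-35177 - 42472}{-72852 - 20987} = - \frac{77649}{-93839} = \left(-77649\right) \left(- \frac{1}{93839}\right) = \frac{77649}{93839}$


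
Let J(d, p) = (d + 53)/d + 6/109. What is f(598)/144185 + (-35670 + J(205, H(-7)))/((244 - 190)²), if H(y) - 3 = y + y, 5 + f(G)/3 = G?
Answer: -255115446449/20877353586 ≈ -12.220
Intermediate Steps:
f(G) = -15 + 3*G
H(y) = 3 + 2*y (H(y) = 3 + (y + y) = 3 + 2*y)
J(d, p) = 6/109 + (53 + d)/d (J(d, p) = (53 + d)/d + 6*(1/109) = (53 + d)/d + 6/109 = 6/109 + (53 + d)/d)
f(598)/144185 + (-35670 + J(205, H(-7)))/((244 - 190)²) = (-15 + 3*598)/144185 + (-35670 + (115/109 + 53/205))/((244 - 190)²) = (-15 + 1794)*(1/144185) + (-35670 + (115/109 + 53*(1/205)))/(54²) = 1779*(1/144185) + (-35670 + (115/109 + 53/205))/2916 = 1779/144185 + (-35670 + 29352/22345)*(1/2916) = 1779/144185 - 797016798/22345*1/2916 = 1779/144185 - 44278711/3619890 = -255115446449/20877353586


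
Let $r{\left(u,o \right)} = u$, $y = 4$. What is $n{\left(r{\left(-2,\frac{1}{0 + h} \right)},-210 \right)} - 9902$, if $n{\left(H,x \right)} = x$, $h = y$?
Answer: $-10112$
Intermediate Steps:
$h = 4$
$n{\left(r{\left(-2,\frac{1}{0 + h} \right)},-210 \right)} - 9902 = -210 - 9902 = -10112$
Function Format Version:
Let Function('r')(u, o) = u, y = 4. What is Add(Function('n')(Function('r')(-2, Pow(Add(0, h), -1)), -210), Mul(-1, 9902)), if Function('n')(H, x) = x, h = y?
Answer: -10112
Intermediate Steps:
h = 4
Add(Function('n')(Function('r')(-2, Pow(Add(0, h), -1)), -210), Mul(-1, 9902)) = Add(-210, Mul(-1, 9902)) = Add(-210, -9902) = -10112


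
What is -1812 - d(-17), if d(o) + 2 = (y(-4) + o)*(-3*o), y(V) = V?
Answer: -739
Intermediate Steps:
d(o) = -2 - 3*o*(-4 + o) (d(o) = -2 + (-4 + o)*(-3*o) = -2 - 3*o*(-4 + o))
-1812 - d(-17) = -1812 - (-2 - 3*(-17)² + 12*(-17)) = -1812 - (-2 - 3*289 - 204) = -1812 - (-2 - 867 - 204) = -1812 - 1*(-1073) = -1812 + 1073 = -739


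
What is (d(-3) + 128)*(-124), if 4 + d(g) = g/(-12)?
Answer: -15407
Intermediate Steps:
d(g) = -4 - g/12 (d(g) = -4 + g/(-12) = -4 + g*(-1/12) = -4 - g/12)
(d(-3) + 128)*(-124) = ((-4 - 1/12*(-3)) + 128)*(-124) = ((-4 + ¼) + 128)*(-124) = (-15/4 + 128)*(-124) = (497/4)*(-124) = -15407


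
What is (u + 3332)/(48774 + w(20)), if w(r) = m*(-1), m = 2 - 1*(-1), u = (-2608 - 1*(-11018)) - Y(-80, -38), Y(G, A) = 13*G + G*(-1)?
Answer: 4234/16257 ≈ 0.26044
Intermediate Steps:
Y(G, A) = 12*G (Y(G, A) = 13*G - G = 12*G)
u = 9370 (u = (-2608 - 1*(-11018)) - 12*(-80) = (-2608 + 11018) - 1*(-960) = 8410 + 960 = 9370)
m = 3 (m = 2 + 1 = 3)
w(r) = -3 (w(r) = 3*(-1) = -3)
(u + 3332)/(48774 + w(20)) = (9370 + 3332)/(48774 - 3) = 12702/48771 = 12702*(1/48771) = 4234/16257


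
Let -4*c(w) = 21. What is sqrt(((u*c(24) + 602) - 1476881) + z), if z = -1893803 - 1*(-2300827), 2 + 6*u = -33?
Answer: I*sqrt(17107590)/4 ≈ 1034.0*I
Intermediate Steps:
u = -35/6 (u = -1/3 + (1/6)*(-33) = -1/3 - 11/2 = -35/6 ≈ -5.8333)
c(w) = -21/4 (c(w) = -1/4*21 = -21/4)
z = 407024 (z = -1893803 + 2300827 = 407024)
sqrt(((u*c(24) + 602) - 1476881) + z) = sqrt(((-35/6*(-21/4) + 602) - 1476881) + 407024) = sqrt(((245/8 + 602) - 1476881) + 407024) = sqrt((5061/8 - 1476881) + 407024) = sqrt(-11809987/8 + 407024) = sqrt(-8553795/8) = I*sqrt(17107590)/4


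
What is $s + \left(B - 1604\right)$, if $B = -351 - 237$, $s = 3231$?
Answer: $1039$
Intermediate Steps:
$B = -588$ ($B = -351 - 237 = -588$)
$s + \left(B - 1604\right) = 3231 - 2192 = 1039$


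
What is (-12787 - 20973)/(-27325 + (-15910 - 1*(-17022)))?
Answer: 33760/26213 ≈ 1.2879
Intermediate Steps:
(-12787 - 20973)/(-27325 + (-15910 - 1*(-17022))) = -33760/(-27325 + (-15910 + 17022)) = -33760/(-27325 + 1112) = -33760/(-26213) = -33760*(-1/26213) = 33760/26213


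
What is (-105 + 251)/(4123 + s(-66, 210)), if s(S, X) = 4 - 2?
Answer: 146/4125 ≈ 0.035394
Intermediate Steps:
s(S, X) = 2
(-105 + 251)/(4123 + s(-66, 210)) = (-105 + 251)/(4123 + 2) = 146/4125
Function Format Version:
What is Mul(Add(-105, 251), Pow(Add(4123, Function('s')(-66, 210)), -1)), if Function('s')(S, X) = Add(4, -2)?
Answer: Rational(146, 4125) ≈ 0.035394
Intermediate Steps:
Function('s')(S, X) = 2
Mul(Add(-105, 251), Pow(Add(4123, Function('s')(-66, 210)), -1)) = Mul(Add(-105, 251), Pow(Add(4123, 2), -1)) = Mul(146, Pow(4125, -1)) = Mul(146, Rational(1, 4125)) = Rational(146, 4125)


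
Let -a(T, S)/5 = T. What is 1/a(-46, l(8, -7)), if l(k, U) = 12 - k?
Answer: 1/230 ≈ 0.0043478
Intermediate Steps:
a(T, S) = -5*T
1/a(-46, l(8, -7)) = 1/(-5*(-46)) = 1/230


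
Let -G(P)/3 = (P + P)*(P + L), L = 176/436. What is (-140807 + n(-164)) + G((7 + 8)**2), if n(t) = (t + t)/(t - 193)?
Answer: -17320216589/38913 ≈ -4.4510e+5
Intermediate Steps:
L = 44/109 (L = 176*(1/436) = 44/109 ≈ 0.40367)
G(P) = -6*P*(44/109 + P) (G(P) = -3*(P + P)*(P + 44/109) = -3*2*P*(44/109 + P) = -6*P*(44/109 + P))
n(t) = 2*t/(-193 + t) (n(t) = (2*t)/(-193 + t) = 2*t/(-193 + t))
(-140807 + n(-164)) + G((7 + 8)**2) = (-140807 + 2*(-164)/(-193 - 164)) - 6*(7 + 8)**2*(44 + 109*(7 + 8)**2)/109 = (-140807 + 2*(-164)/(-357)) - 6/109*15**2*(44 + 109*15**2) = (-140807 + 2*(-164)*(-1/357)) - 6/109*225*(44 + 109*225) = (-140807 + 328/357) - 6/109*225*(44 + 24525) = -50267771/357 - 6/109*225*24569 = -50267771/357 - 33168150/109 = -17320216589/38913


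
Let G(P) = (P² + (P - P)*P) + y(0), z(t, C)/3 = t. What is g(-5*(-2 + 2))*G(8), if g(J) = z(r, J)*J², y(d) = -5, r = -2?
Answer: 0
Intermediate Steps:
z(t, C) = 3*t
g(J) = -6*J² (g(J) = (3*(-2))*J² = -6*J²)
G(P) = -5 + P² (G(P) = (P² + (P - P)*P) - 5 = (P² + 0*P) - 5 = (P² + 0) - 5 = P² - 5 = -5 + P²)
g(-5*(-2 + 2))*G(8) = (-6*25*(-2 + 2)²)*(-5 + 8²) = (-6*(-5*0)²)*(-5 + 64) = -6*0²*59 = -6*0*59 = 0*59 = 0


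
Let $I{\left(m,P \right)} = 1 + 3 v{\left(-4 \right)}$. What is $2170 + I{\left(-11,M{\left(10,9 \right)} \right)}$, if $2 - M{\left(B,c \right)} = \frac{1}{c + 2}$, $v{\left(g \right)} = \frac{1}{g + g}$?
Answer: $\frac{17365}{8} \approx 2170.6$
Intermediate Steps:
$v{\left(g \right)} = \frac{1}{2 g}$
$M{\left(B,c \right)} = 2 - \frac{1}{2 + c}$ ($M{\left(B,c \right)} = 2 - \frac{1}{c + 2} = 2 - \frac{1}{2 + c}$)
$I{\left(m,P \right)} = \frac{5}{8}$ ($I{\left(m,P \right)} = 1 + 3 \frac{1}{2 \left(-4\right)} = 1 + 3 \cdot \frac{1}{2} \left(- \frac{1}{4}\right) = 1 + 3 \left(- \frac{1}{8}\right) = 1 - \frac{3}{8} = \frac{5}{8}$)
$2170 + I{\left(-11,M{\left(10,9 \right)} \right)} = 2170 + \frac{5}{8} = \frac{17365}{8}$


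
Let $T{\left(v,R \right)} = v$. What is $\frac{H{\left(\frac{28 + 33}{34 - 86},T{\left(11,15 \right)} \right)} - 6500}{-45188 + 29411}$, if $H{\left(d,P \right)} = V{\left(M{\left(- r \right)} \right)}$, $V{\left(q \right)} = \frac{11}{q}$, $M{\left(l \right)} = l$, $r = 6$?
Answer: $\frac{39011}{94662} \approx 0.41211$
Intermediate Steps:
$H{\left(d,P \right)} = - \frac{11}{6}$ ($H{\left(d,P \right)} = \frac{11}{\left(-1\right) 6} = \frac{11}{-6} = 11 \left(- \frac{1}{6}\right) = - \frac{11}{6}$)
$\frac{H{\left(\frac{28 + 33}{34 - 86},T{\left(11,15 \right)} \right)} - 6500}{-45188 + 29411} = \frac{- \frac{11}{6} - 6500}{-45188 + 29411} = - \frac{39011}{6 \left(-15777\right)} = \left(- \frac{39011}{6}\right) \left(- \frac{1}{15777}\right) = \frac{39011}{94662}$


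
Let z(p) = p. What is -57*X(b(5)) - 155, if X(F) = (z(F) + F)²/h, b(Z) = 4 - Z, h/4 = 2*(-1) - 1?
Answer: -136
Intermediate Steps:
h = -12 (h = 4*(2*(-1) - 1) = 4*(-2 - 1) = 4*(-3) = -12)
X(F) = -F²/3 (X(F) = (F + F)²/(-12) = (2*F)²*(-1/12) = (4*F²)*(-1/12) = -F²/3)
-57*X(b(5)) - 155 = -(-19)*(4 - 1*5)² - 155 = -(-19)*(4 - 5)² - 155 = -(-19)*(-1)² - 155 = -(-19) - 155 = -57*(-⅓) - 155 = 19 - 155 = -136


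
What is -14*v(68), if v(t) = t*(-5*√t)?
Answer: 9520*√17 ≈ 39252.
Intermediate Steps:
v(t) = -5*t^(3/2)
-14*v(68) = -(-70)*68^(3/2) = -(-70)*136*√17 = -(-9520)*√17 = 9520*√17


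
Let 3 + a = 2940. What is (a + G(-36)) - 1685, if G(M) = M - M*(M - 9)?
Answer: -404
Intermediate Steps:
a = 2937 (a = -3 + 2940 = 2937)
G(M) = M - M*(-9 + M)
(a + G(-36)) - 1685 = (2937 - 36*(10 - 1*(-36))) - 1685 = (2937 - 36*(10 + 36)) - 1685 = (2937 - 36*46) - 1685 = (2937 - 1656) - 1685 = 1281 - 1685 = -404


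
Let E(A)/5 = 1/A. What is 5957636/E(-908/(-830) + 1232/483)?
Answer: 621774638776/143175 ≈ 4.3428e+6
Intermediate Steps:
E(A) = 5/A
5957636/E(-908/(-830) + 1232/483) = 5957636/((5/(-908/(-830) + 1232/483))) = 5957636/((5/(-908*(-1/830) + 1232*(1/483)))) = 5957636/((5/(454/415 + 176/69))) = 5957636/((5/(104366/28635))) = 5957636/((5*(28635/104366))) = 5957636/(143175/104366) = 5957636*(104366/143175) = 621774638776/143175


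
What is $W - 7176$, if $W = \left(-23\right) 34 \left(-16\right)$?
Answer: $5336$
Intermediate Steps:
$W = 12512$ ($W = \left(-782\right) \left(-16\right) = 12512$)
$W - 7176 = 12512 - 7176 = 5336$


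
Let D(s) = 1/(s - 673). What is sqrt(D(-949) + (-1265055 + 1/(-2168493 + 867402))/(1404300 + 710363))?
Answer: I*sqrt(11926553568870430475050224800190)/4462720513674126 ≈ 0.77385*I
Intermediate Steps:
D(s) = 1/(-673 + s)
sqrt(D(-949) + (-1265055 + 1/(-2168493 + 867402))/(1404300 + 710363)) = sqrt(1/(-673 - 949) + (-1265055 + 1/(-2168493 + 867402))/(1404300 + 710363)) = sqrt(1/(-1622) + (-1265055 + 1/(-1301091))/2114663) = sqrt(-1/1622 + (-1265055 - 1/1301091)*(1/2114663)) = sqrt(-1/1622 - 1645951675006/1301091*1/2114663) = sqrt(-1/1622 - 1645951675006/2751368997333) = sqrt(-2672484985857065/4462720513674126) = I*sqrt(11926553568870430475050224800190)/4462720513674126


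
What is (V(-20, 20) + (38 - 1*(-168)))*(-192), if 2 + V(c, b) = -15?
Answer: -36288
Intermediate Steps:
V(c, b) = -17 (V(c, b) = -2 - 15 = -17)
(V(-20, 20) + (38 - 1*(-168)))*(-192) = (-17 + (38 - 1*(-168)))*(-192) = (-17 + (38 + 168))*(-192) = (-17 + 206)*(-192) = 189*(-192) = -36288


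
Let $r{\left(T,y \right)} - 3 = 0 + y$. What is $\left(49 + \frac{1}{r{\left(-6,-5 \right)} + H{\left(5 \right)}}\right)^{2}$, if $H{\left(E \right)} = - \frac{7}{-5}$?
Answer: $\frac{20164}{9} \approx 2240.4$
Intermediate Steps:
$H{\left(E \right)} = \frac{7}{5}$ ($H{\left(E \right)} = \left(-7\right) \left(- \frac{1}{5}\right) = \frac{7}{5}$)
$r{\left(T,y \right)} = 3 + y$ ($r{\left(T,y \right)} = 3 + \left(0 + y\right) = 3 + y$)
$\left(49 + \frac{1}{r{\left(-6,-5 \right)} + H{\left(5 \right)}}\right)^{2} = \left(49 + \frac{1}{\left(3 - 5\right) + \frac{7}{5}}\right)^{2} = \left(49 + \frac{1}{-2 + \frac{7}{5}}\right)^{2} = \left(49 + \frac{1}{- \frac{3}{5}}\right)^{2} = \left(49 - \frac{5}{3}\right)^{2} = \left(\frac{142}{3}\right)^{2} = \frac{20164}{9}$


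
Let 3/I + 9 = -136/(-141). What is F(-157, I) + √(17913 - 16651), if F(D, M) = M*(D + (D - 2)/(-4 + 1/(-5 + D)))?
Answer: 32205105/735317 + √1262 ≈ 79.322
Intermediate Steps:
I = -423/1133 (I = 3/(-9 - 136/(-141)) = 3/(-9 - 136*(-1/141)) = 3/(-9 + 136/141) = 3/(-1133/141) = 3*(-141/1133) = -423/1133 ≈ -0.37334)
F(D, M) = M*(D + (-2 + D)/(-4 + 1/(-5 + D)))
F(-157, I) + √(17913 - 16651) = -423*(-10 - 14*(-157) + 3*(-157)²)/(1133*(-21 + 4*(-157))) + √(17913 - 16651) = -423*(-10 + 2198 + 3*24649)/(1133*(-21 - 628)) + √1262 = -423/1133*(-10 + 2198 + 73947)/(-649) + √1262 = -423/1133*(-1/649)*76135 + √1262 = 32205105/735317 + √1262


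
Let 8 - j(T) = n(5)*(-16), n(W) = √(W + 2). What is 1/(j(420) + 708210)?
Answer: 50587/35826623838 - 4*√7/125393183433 ≈ 1.4119e-6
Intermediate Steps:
n(W) = √(2 + W)
j(T) = 8 + 16*√7 (j(T) = 8 - √(2 + 5)*(-16) = 8 - √7*(-16) = 8 - (-16)*√7 = 8 + 16*√7)
1/(j(420) + 708210) = 1/((8 + 16*√7) + 708210) = 1/(708218 + 16*√7)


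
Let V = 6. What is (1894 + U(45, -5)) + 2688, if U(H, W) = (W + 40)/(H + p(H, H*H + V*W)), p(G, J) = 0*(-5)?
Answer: 41245/9 ≈ 4582.8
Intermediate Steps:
p(G, J) = 0
U(H, W) = (40 + W)/H (U(H, W) = (W + 40)/(H + 0) = (40 + W)/H)
(1894 + U(45, -5)) + 2688 = (1894 + (40 - 5)/45) + 2688 = (1894 + (1/45)*35) + 2688 = (1894 + 7/9) + 2688 = 17053/9 + 2688 = 41245/9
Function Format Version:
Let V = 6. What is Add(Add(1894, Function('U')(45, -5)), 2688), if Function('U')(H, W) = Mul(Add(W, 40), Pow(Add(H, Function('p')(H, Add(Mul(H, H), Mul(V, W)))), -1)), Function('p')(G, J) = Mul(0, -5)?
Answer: Rational(41245, 9) ≈ 4582.8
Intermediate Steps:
Function('p')(G, J) = 0
Function('U')(H, W) = Mul(Pow(H, -1), Add(40, W)) (Function('U')(H, W) = Mul(Add(W, 40), Pow(Add(H, 0), -1)) = Mul(Add(40, W), Pow(H, -1)) = Mul(Pow(H, -1), Add(40, W)))
Add(Add(1894, Function('U')(45, -5)), 2688) = Add(Add(1894, Mul(Pow(45, -1), Add(40, -5))), 2688) = Add(Add(1894, Mul(Rational(1, 45), 35)), 2688) = Add(Add(1894, Rational(7, 9)), 2688) = Add(Rational(17053, 9), 2688) = Rational(41245, 9)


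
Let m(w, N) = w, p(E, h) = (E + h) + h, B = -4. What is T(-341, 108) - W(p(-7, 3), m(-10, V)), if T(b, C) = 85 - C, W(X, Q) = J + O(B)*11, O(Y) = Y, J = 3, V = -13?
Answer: 18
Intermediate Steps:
p(E, h) = E + 2*h
W(X, Q) = -41 (W(X, Q) = 3 - 4*11 = 3 - 44 = -41)
T(-341, 108) - W(p(-7, 3), m(-10, V)) = (85 - 1*108) - 1*(-41) = (85 - 108) + 41 = -23 + 41 = 18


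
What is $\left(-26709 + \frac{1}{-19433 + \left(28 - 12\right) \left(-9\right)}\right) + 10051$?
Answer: $- \frac{326113667}{19577} \approx -16658.0$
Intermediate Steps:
$\left(-26709 + \frac{1}{-19433 + \left(28 - 12\right) \left(-9\right)}\right) + 10051 = \left(-26709 + \frac{1}{-19433 + 16 \left(-9\right)}\right) + 10051 = \left(-26709 + \frac{1}{-19433 - 144}\right) + 10051 = \left(-26709 + \frac{1}{-19577}\right) + 10051 = \left(-26709 - \frac{1}{19577}\right) + 10051 = - \frac{522882094}{19577} + 10051 = - \frac{326113667}{19577}$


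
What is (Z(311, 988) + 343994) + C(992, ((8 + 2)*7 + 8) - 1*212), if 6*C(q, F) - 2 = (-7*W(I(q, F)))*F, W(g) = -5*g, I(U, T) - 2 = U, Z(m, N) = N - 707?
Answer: -1298104/3 ≈ -4.3270e+5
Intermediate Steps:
Z(m, N) = -707 + N
I(U, T) = 2 + U
C(q, F) = ⅓ + F*(70 + 35*q)/6 (C(q, F) = ⅓ + ((-(-35)*(2 + q))*F)/6 = ⅓ + ((-7*(-10 - 5*q))*F)/6 = ⅓ + ((70 + 35*q)*F)/6 = ⅓ + (F*(70 + 35*q))/6 = ⅓ + F*(70 + 35*q)/6)
(Z(311, 988) + 343994) + C(992, ((8 + 2)*7 + 8) - 1*212) = ((-707 + 988) + 343994) + (⅓ + 35*(((8 + 2)*7 + 8) - 1*212)*(2 + 992)/6) = (281 + 343994) + (⅓ + (35/6)*((10*7 + 8) - 212)*994) = 344275 + (⅓ + (35/6)*((70 + 8) - 212)*994) = 344275 + (⅓ + (35/6)*(78 - 212)*994) = 344275 + (⅓ + (35/6)*(-134)*994) = 344275 + (⅓ - 2330930/3) = 344275 - 2330929/3 = -1298104/3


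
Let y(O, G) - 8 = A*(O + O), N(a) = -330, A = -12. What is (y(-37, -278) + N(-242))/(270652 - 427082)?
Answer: -283/78215 ≈ -0.0036182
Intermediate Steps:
y(O, G) = 8 - 24*O (y(O, G) = 8 - 12*(O + O) = 8 - 24*O)
(y(-37, -278) + N(-242))/(270652 - 427082) = ((8 - 24*(-37)) - 330)/(270652 - 427082) = ((8 + 888) - 330)/(-156430) = (896 - 330)*(-1/156430) = 566*(-1/156430) = -283/78215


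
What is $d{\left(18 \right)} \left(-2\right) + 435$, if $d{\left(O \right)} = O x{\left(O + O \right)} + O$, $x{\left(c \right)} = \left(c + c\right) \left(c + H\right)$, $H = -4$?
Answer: $-82545$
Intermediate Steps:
$x{\left(c \right)} = 2 c \left(-4 + c\right)$ ($x{\left(c \right)} = \left(c + c\right) \left(c - 4\right) = 2 c \left(-4 + c\right)$)
$d{\left(O \right)} = O + 4 O^{2} \left(-4 + 2 O\right)$ ($d{\left(O \right)} = O 2 \left(O + O\right) \left(-4 + \left(O + O\right)\right) + O = O 2 \cdot 2 O \left(-4 + 2 O\right) + O = O 4 O \left(-4 + 2 O\right) + O = 4 O^{2} \left(-4 + 2 O\right) + O = O + 4 O^{2} \left(-4 + 2 O\right)$)
$d{\left(18 \right)} \left(-2\right) + 435 = 18 \left(1 + 8 \cdot 18 \left(-2 + 18\right)\right) \left(-2\right) + 435 = 18 \left(1 + 8 \cdot 18 \cdot 16\right) \left(-2\right) + 435 = 18 \left(1 + 2304\right) \left(-2\right) + 435 = 18 \cdot 2305 \left(-2\right) + 435 = 41490 \left(-2\right) + 435 = -82980 + 435 = -82545$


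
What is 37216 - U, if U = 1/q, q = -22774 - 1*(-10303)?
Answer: 464120737/12471 ≈ 37216.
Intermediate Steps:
q = -12471 (q = -22774 + 10303 = -12471)
U = -1/12471 (U = 1/(-12471) = -1/12471 ≈ -8.0186e-5)
37216 - U = 37216 - 1*(-1/12471) = 37216 + 1/12471 = 464120737/12471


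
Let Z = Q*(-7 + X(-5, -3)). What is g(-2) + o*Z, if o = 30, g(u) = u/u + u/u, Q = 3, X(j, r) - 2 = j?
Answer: -898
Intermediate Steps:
X(j, r) = 2 + j
g(u) = 2 (g(u) = 1 + 1 = 2)
Z = -30 (Z = 3*(-7 + (2 - 5)) = 3*(-7 - 3) = 3*(-10) = -30)
g(-2) + o*Z = 2 + 30*(-30) = 2 - 900 = -898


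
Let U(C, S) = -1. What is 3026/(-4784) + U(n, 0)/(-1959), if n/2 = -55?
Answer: -2961575/4685928 ≈ -0.63201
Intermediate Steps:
n = -110 (n = 2*(-55) = -110)
3026/(-4784) + U(n, 0)/(-1959) = 3026/(-4784) - 1/(-1959) = 3026*(-1/4784) - 1*(-1/1959) = -1513/2392 + 1/1959 = -2961575/4685928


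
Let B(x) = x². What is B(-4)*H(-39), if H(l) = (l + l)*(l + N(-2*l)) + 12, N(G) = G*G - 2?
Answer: -7541472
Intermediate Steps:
N(G) = -2 + G² (N(G) = G² - 2 = -2 + G²)
H(l) = 12 + 2*l*(-2 + l + 4*l²) (H(l) = (l + l)*(l + (-2 + (-2*l)²)) + 12 = (2*l)*(l + (-2 + 4*l²)) + 12 = (2*l)*(-2 + l + 4*l²) + 12 = 2*l*(-2 + l + 4*l²) + 12 = 12 + 2*l*(-2 + l + 4*l²))
B(-4)*H(-39) = (-4)²*(12 - 4*(-39) + 2*(-39)² + 8*(-39)³) = 16*(12 + 156 + 2*1521 + 8*(-59319)) = 16*(12 + 156 + 3042 - 474552) = 16*(-471342) = -7541472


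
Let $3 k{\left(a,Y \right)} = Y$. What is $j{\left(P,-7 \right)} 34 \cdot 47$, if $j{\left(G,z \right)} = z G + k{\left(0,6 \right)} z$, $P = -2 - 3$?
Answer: $33558$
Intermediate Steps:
$P = -5$ ($P = -2 - 3 = -5$)
$k{\left(a,Y \right)} = \frac{Y}{3}$
$j{\left(G,z \right)} = 2 z + G z$ ($j{\left(G,z \right)} = z G + \frac{1}{3} \cdot 6 z = G z + 2 z = 2 z + G z$)
$j{\left(P,-7 \right)} 34 \cdot 47 = - 7 \left(2 - 5\right) 34 \cdot 47 = \left(-7\right) \left(-3\right) 34 \cdot 47 = 21 \cdot 34 \cdot 47 = 714 \cdot 47 = 33558$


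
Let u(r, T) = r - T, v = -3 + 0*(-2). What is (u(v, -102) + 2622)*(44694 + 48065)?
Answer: 252397239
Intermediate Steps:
v = -3 (v = -3 + 0 = -3)
(u(v, -102) + 2622)*(44694 + 48065) = ((-3 - 1*(-102)) + 2622)*(44694 + 48065) = ((-3 + 102) + 2622)*92759 = (99 + 2622)*92759 = 2721*92759 = 252397239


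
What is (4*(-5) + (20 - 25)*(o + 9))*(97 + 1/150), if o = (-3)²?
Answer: -160061/15 ≈ -10671.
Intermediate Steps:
o = 9
(4*(-5) + (20 - 25)*(o + 9))*(97 + 1/150) = (4*(-5) + (20 - 25)*(9 + 9))*(97 + 1/150) = (-20 - 5*18)*(97 + 1/150) = (-20 - 90)*(14551/150) = -110*14551/150 = -160061/15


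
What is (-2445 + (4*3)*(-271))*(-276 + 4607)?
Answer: -24673707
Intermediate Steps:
(-2445 + (4*3)*(-271))*(-276 + 4607) = (-2445 + 12*(-271))*4331 = (-2445 - 3252)*4331 = -5697*4331 = -24673707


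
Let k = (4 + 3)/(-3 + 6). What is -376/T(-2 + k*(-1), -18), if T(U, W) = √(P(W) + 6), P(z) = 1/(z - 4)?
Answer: -376*√2882/131 ≈ -154.09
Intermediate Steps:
k = 7/3 ≈ 2.3333
P(z) = 1/(-4 + z)
T(U, W) = √(6 + 1/(-4 + W)) (T(U, W) = √(1/(-4 + W) + 6) = √(6 + 1/(-4 + W)))
-376/T(-2 + k*(-1), -18) = -376*√131/(131*√(-1/(-4 - 18))) = -376*√131/(131*√(-1/(-22))) = -376*√2882/131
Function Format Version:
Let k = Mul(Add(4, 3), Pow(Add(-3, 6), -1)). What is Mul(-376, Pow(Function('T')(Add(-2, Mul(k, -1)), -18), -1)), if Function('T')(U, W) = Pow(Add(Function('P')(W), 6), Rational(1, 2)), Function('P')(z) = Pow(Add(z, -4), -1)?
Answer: Mul(Rational(-376, 131), Pow(2882, Rational(1, 2))) ≈ -154.09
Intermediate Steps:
k = Rational(7, 3) (k = Mul(7, Pow(3, -1)) = Mul(7, Rational(1, 3)) = Rational(7, 3) ≈ 2.3333)
Function('P')(z) = Pow(Add(-4, z), -1)
Function('T')(U, W) = Pow(Add(6, Pow(Add(-4, W), -1)), Rational(1, 2)) (Function('T')(U, W) = Pow(Add(Pow(Add(-4, W), -1), 6), Rational(1, 2)) = Pow(Add(6, Pow(Add(-4, W), -1)), Rational(1, 2)))
Mul(-376, Pow(Function('T')(Add(-2, Mul(k, -1)), -18), -1)) = Mul(-376, Pow(Pow(Mul(Pow(Add(-4, -18), -1), Add(-23, Mul(6, -18))), Rational(1, 2)), -1)) = Mul(-376, Pow(Pow(Mul(Pow(-22, -1), Add(-23, -108)), Rational(1, 2)), -1)) = Mul(-376, Pow(Pow(Mul(Rational(-1, 22), -131), Rational(1, 2)), -1)) = Mul(-376, Pow(Pow(Rational(131, 22), Rational(1, 2)), -1)) = Mul(-376, Pow(Mul(Rational(1, 22), Pow(2882, Rational(1, 2))), -1)) = Mul(-376, Mul(Rational(1, 131), Pow(2882, Rational(1, 2)))) = Mul(Rational(-376, 131), Pow(2882, Rational(1, 2)))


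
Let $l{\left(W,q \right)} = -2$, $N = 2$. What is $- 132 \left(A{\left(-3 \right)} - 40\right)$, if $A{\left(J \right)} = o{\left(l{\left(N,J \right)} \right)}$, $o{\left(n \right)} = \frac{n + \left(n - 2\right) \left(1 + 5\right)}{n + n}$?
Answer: $4422$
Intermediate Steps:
$o{\left(n \right)} = \frac{-12 + 7 n}{2 n}$ ($o{\left(n \right)} = \frac{n + \left(-2 + n\right) 6}{2 n} = \left(n + \left(-12 + 6 n\right)\right) \frac{1}{2 n} = \left(-12 + 7 n\right) \frac{1}{2 n} = \frac{-12 + 7 n}{2 n}$)
$A{\left(J \right)} = \frac{13}{2}$ ($A{\left(J \right)} = \frac{7}{2} - \frac{6}{-2} = \frac{7}{2} - -3 = \frac{7}{2} + 3 = \frac{13}{2}$)
$- 132 \left(A{\left(-3 \right)} - 40\right) = - 132 \left(\frac{13}{2} - 40\right) = \left(-132\right) \left(- \frac{67}{2}\right) = 4422$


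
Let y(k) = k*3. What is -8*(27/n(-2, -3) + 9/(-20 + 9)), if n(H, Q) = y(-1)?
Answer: 864/11 ≈ 78.545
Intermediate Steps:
y(k) = 3*k
n(H, Q) = -3 (n(H, Q) = 3*(-1) = -3)
-8*(27/n(-2, -3) + 9/(-20 + 9)) = -8*(27/(-3) + 9/(-20 + 9)) = -8*(27*(-1/3) + 9/(-11)) = -8*(-9 + 9*(-1/11)) = -8*(-9 - 9/11) = -8*(-108/11) = 864/11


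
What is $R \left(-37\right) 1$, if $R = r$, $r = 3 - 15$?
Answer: $444$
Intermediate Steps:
$r = -12$
$R = -12$
$R \left(-37\right) 1 = \left(-12\right) \left(-37\right) 1 = 444 \cdot 1 = 444$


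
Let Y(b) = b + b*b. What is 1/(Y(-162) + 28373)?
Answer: 1/54455 ≈ 1.8364e-5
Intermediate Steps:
Y(b) = b + b²
1/(Y(-162) + 28373) = 1/(-162*(1 - 162) + 28373) = 1/(-162*(-161) + 28373) = 1/(26082 + 28373) = 1/54455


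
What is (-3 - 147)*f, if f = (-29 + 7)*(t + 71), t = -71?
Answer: 0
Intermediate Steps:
f = 0 (f = (-29 + 7)*(-71 + 71) = -22*0 = 0)
(-3 - 147)*f = (-3 - 147)*0 = -150*0 = 0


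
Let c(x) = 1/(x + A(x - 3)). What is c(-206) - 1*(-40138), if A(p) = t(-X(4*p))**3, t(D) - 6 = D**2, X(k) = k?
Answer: 13702650426707225311077/341388470444646602 ≈ 40138.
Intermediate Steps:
t(D) = 6 + D**2
A(p) = (6 + 16*p**2)**3 (A(p) = (6 + (-4*p)**2)**3 = (6 + 16*p**2)**3)
c(x) = 1/(x + 8*(3 + 8*(-3 + x)**2)**3) (c(x) = 1/(x + 8*(3 + 8*(x - 3)**2)**3) = 1/(x + 8*(3 + 8*(-3 + x)**2)**3))
c(-206) - 1*(-40138) = 1/(-206 + 8*(3 + 8*(-3 - 206)**2)**3) - 1*(-40138) = 1/(-206 + 8*(3 + 8*(-209)**2)**3) + 40138 = 1/(-206 + 8*(3 + 8*43681)**3) + 40138 = 1/(-206 + 8*(3 + 349448)**3) + 40138 = 1/(-206 + 8*349451**3) + 40138 = 1/(-206 + 8*42673558805580851) + 40138 = 1/(-206 + 341388470444646808) + 40138 = 1/341388470444646602 + 40138 = 13702650426707225311077/341388470444646602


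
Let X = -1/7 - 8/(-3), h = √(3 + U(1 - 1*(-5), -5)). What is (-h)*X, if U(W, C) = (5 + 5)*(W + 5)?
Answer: -53*√113/21 ≈ -26.828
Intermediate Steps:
U(W, C) = 50 + 10*W (U(W, C) = 10*(5 + W) = 50 + 10*W)
h = √113 (h = √(3 + (50 + 10*(1 - 1*(-5)))) = √(3 + (50 + 10*(1 + 5))) = √(3 + (50 + 10*6)) = √(3 + (50 + 60)) = √(3 + 110) = √113 ≈ 10.630)
X = 53/21 (X = -1*⅐ - 8*(-⅓) = -⅐ + 8/3 = 53/21 ≈ 2.5238)
(-h)*X = -√113*(53/21) = -53*√113/21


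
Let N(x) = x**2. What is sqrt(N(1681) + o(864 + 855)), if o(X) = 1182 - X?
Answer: 2*sqrt(706306) ≈ 1680.8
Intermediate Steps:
sqrt(N(1681) + o(864 + 855)) = sqrt(1681**2 + (1182 - (864 + 855))) = sqrt(2825761 + (1182 - 1*1719)) = sqrt(2825761 + (1182 - 1719)) = sqrt(2825761 - 537) = sqrt(2825224) = 2*sqrt(706306)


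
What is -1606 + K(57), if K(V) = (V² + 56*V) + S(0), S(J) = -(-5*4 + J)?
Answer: 4855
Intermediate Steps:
S(J) = 20 - J (S(J) = -(-20 + J) = 20 - J)
K(V) = 20 + V² + 56*V (K(V) = (V² + 56*V) + (20 - 1*0) = (V² + 56*V) + (20 + 0) = (V² + 56*V) + 20 = 20 + V² + 56*V)
-1606 + K(57) = -1606 + (20 + 57² + 56*57) = -1606 + (20 + 3249 + 3192) = -1606 + 6461 = 4855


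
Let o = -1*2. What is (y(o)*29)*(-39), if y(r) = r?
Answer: 2262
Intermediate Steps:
o = -2
(y(o)*29)*(-39) = -2*29*(-39) = -58*(-39) = 2262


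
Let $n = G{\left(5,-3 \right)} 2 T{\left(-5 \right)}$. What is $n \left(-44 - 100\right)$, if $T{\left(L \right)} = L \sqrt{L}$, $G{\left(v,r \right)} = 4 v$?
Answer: $28800 i \sqrt{5} \approx 64399.0 i$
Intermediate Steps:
$T{\left(L \right)} = L^{\frac{3}{2}}$
$n = - 200 i \sqrt{5}$ ($n = 4 \cdot 5 \cdot 2 \left(-5\right)^{\frac{3}{2}} = 20 \cdot 2 \left(- 5 i \sqrt{5}\right) = 40 \left(- 5 i \sqrt{5}\right) = - 200 i \sqrt{5} \approx - 447.21 i$)
$n \left(-44 - 100\right) = - 200 i \sqrt{5} \left(-44 - 100\right) = - 200 i \sqrt{5} \left(-144\right) = 28800 i \sqrt{5}$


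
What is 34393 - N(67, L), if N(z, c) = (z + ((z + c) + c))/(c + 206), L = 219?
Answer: 14616453/425 ≈ 34392.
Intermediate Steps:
N(z, c) = (2*c + 2*z)/(206 + c) (N(z, c) = (z + ((c + z) + c))/(206 + c) = (z + (z + 2*c))/(206 + c) = (2*c + 2*z)/(206 + c))
34393 - N(67, L) = 34393 - 2*(219 + 67)/(206 + 219) = 34393 - 2*286/425 = 34393 - 1*572/425 = 34393 - 572/425 = 14616453/425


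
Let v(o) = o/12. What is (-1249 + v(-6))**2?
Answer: 6245001/4 ≈ 1.5613e+6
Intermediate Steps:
v(o) = o/12 (v(o) = o*(1/12) = o/12)
(-1249 + v(-6))**2 = (-1249 + (1/12)*(-6))**2 = (-1249 - 1/2)**2 = (-2499/2)**2 = 6245001/4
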